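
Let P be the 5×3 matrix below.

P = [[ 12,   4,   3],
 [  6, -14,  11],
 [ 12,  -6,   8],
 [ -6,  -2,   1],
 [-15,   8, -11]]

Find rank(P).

3

Row reduce to echelon form.
R2 ← R2 − (1/2)·R1: [0, -16, 19/2]
R3 ← R3 − R1: [0, -10, 5]
R4 ← R4 + (1/2)·R1: [0, 0, 5/2]
R5 ← R5 + (5/4)·R1: [0, 13, -29/4]
R3 ← R3 − (5/8)·R2: [0, 0, -15/16]
R5 ← R5 + (13/16)·R2: [0, 0, 15/32]
R4 ← R4 + (8/3)·R3: [0, 0, 0]
R5 ← R5 + (1/2)·R3: [0, 0, 0]
Echelon form has 3 nonzero rows, so rank(P) = 3.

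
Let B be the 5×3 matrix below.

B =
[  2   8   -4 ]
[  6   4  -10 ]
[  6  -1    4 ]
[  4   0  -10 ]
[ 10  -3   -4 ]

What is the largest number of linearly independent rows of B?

3

Row reduce to echelon form.
R2 ← R2 − (3)·R1: [0, -20, 2]
R3 ← R3 − (3)·R1: [0, -25, 16]
R4 ← R4 − (2)·R1: [0, -16, -2]
R5 ← R5 − (5)·R1: [0, -43, 16]
R3 ← R3 − (5/4)·R2: [0, 0, 27/2]
R4 ← R4 − (4/5)·R2: [0, 0, -18/5]
R5 ← R5 − (43/20)·R2: [0, 0, 117/10]
R4 ← R4 + (4/15)·R3: [0, 0, 0]
R5 ← R5 − (13/15)·R3: [0, 0, 0]
Echelon form has 3 nonzero rows, so rank(B) = 3.
The rank gives the maximum number of linearly independent rows: 3.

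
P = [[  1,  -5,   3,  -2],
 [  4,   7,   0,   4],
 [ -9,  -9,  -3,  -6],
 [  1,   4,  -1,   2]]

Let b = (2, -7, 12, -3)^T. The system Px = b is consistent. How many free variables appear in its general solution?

Row reduce the augmented matrix [P | b].
R2 ← R2 − (4)·R1: [0, 27, -12, 12, -15]
R3 ← R3 + (9)·R1: [0, -54, 24, -24, 30]
R4 ← R4 − R1: [0, 9, -4, 4, -5]
R3 ← R3 + (2)·R2: [0, 0, 0, 0, 0]
R4 ← R4 − (1/3)·R2: [0, 0, 0, 0, 0]
The echelon form has 2 nonzero rows, and every pivot lies in the first 4 columns, so rank(P) = rank([P|b]) = 2.
The system is consistent.
Free variables = (unknowns) − (rank) = 4 − 2 = 2.

2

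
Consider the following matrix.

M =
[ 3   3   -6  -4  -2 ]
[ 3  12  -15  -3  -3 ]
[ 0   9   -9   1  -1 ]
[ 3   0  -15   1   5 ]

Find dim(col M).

3

Row reduce to echelon form.
R2 ← R2 − R1: [0, 9, -9, 1, -1]
R4 ← R4 − R1: [0, -3, -9, 5, 7]
R3 ← R3 − R2: [0, 0, 0, 0, 0]
R4 ← R4 + (1/3)·R2: [0, 0, -12, 16/3, 20/3]
Swap R3 ↔ R4
Echelon form has 3 nonzero rows, so rank(M) = 3.
The column space has dimension equal to the rank: 3.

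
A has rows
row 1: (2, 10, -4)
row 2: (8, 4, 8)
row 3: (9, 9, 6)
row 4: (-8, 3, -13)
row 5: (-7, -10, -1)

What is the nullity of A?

Row reduce to echelon form.
R2 ← R2 − (4)·R1: [0, -36, 24]
R3 ← R3 − (9/2)·R1: [0, -36, 24]
R4 ← R4 + (4)·R1: [0, 43, -29]
R5 ← R5 + (7/2)·R1: [0, 25, -15]
R3 ← R3 − R2: [0, 0, 0]
R4 ← R4 + (43/36)·R2: [0, 0, -1/3]
R5 ← R5 + (25/36)·R2: [0, 0, 5/3]
Swap R3 ↔ R4
R5 ← R5 + (5)·R3: [0, 0, 0]
3 nonzero rows, so rank(A) = 3.
A has 3 columns; by rank–nullity, nullity = 3 − 3 = 0.

0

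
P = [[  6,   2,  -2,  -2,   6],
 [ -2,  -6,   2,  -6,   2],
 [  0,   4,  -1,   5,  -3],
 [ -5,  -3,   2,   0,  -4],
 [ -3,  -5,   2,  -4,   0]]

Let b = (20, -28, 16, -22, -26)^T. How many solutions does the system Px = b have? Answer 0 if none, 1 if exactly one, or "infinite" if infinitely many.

Row reduce the augmented matrix [P | b].
R2 ← R2 + (1/3)·R1: [0, -16/3, 4/3, -20/3, 4, -64/3]
R4 ← R4 + (5/6)·R1: [0, -4/3, 1/3, -5/3, 1, -16/3]
R5 ← R5 + (1/2)·R1: [0, -4, 1, -5, 3, -16]
R3 ← R3 + (3/4)·R2: [0, 0, 0, 0, 0, 0]
R4 ← R4 − (1/4)·R2: [0, 0, 0, 0, 0, 0]
R5 ← R5 − (3/4)·R2: [0, 0, 0, 0, 0, 0]
The echelon form has 2 nonzero rows, and every pivot lies in the first 5 columns, so rank(P) = rank([P|b]) = 2.
The system is consistent.
rank = 2 < 5 unknowns, so there are infinitely many solutions.

infinite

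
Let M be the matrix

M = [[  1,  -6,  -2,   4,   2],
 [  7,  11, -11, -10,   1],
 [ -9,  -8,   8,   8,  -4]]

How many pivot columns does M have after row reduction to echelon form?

3

Row reduce to echelon form.
R2 ← R2 − (7)·R1: [0, 53, 3, -38, -13]
R3 ← R3 + (9)·R1: [0, -62, -10, 44, 14]
R3 ← R3 + (62/53)·R2: [0, 0, -344/53, -24/53, -64/53]
Echelon form has 3 nonzero rows, so rank(M) = 3.
Each nonzero row contributes one pivot column: 3 pivot columns.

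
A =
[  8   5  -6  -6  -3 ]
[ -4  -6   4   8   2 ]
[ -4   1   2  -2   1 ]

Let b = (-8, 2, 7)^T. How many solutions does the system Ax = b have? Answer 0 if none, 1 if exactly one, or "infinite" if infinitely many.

Row reduce the augmented matrix [A | b].
R2 ← R2 + (1/2)·R1: [0, -7/2, 1, 5, 1/2, -2]
R3 ← R3 + (1/2)·R1: [0, 7/2, -1, -5, -1/2, 3]
R3 ← R3 + R2: [0, 0, 0, 0, 0, 1]
The echelon form has 3 nonzero rows; the last pivot sits in the augmented column, so rank(A) = 2 but rank([A|b]) = 3.
Since the ranks differ, the system is inconsistent.
It has no solutions.

0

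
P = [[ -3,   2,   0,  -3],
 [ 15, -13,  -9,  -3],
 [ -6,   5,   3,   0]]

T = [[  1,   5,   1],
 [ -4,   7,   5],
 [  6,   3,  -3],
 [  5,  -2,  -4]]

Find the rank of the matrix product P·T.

2

First compute PT:
[[-26,   5,  19],
 [ -2, -37, -11],
 [ -8,  14,  10]]
Now row reduce the product.
R2 ← R2 − (1/13)·R1: [0, -486/13, -162/13]
R3 ← R3 − (4/13)·R1: [0, 162/13, 54/13]
R3 ← R3 + (1/3)·R2: [0, 0, 0]
2 nonzero rows, so rank(PT) = 2.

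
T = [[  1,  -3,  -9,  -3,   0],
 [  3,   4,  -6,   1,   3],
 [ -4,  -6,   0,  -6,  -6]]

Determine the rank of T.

3

Row reduce to echelon form.
R2 ← R2 − (3)·R1: [0, 13, 21, 10, 3]
R3 ← R3 + (4)·R1: [0, -18, -36, -18, -6]
R3 ← R3 + (18/13)·R2: [0, 0, -90/13, -54/13, -24/13]
Echelon form has 3 nonzero rows, so rank(T) = 3.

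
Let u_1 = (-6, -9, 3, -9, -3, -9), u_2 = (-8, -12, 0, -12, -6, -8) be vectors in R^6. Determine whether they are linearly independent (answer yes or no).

Form the matrix with these vectors as rows and row reduce.
R2 ← R2 − (4/3)·R1: [0, 0, -4, 0, -2, 4]
2 nonzero rows, so the 2 vectors span a space of dimension 2.
Since 2 = 2, the vectors are linearly independent.

yes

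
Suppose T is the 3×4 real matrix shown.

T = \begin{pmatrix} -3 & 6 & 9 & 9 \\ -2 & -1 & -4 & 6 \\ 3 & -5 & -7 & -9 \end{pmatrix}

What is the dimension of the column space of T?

2

Row reduce to echelon form.
R2 ← R2 − (2/3)·R1: [0, -5, -10, 0]
R3 ← R3 + R1: [0, 1, 2, 0]
R3 ← R3 + (1/5)·R2: [0, 0, 0, 0]
Echelon form has 2 nonzero rows, so rank(T) = 2.
The column space has dimension equal to the rank: 2.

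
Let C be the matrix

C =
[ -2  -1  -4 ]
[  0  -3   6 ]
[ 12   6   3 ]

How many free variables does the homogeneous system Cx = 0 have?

Row reduce to echelon form.
R3 ← R3 + (6)·R1: [0, 0, -21]
3 nonzero rows, so rank(C) = 3.
C has 3 columns; by rank–nullity, nullity = 3 − 3 = 0.

0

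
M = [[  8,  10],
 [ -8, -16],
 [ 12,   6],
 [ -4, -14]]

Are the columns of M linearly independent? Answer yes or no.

Row reduce M to echelon form.
R2 ← R2 + R1: [0, -6]
R3 ← R3 − (3/2)·R1: [0, -9]
R4 ← R4 + (1/2)·R1: [0, -9]
R3 ← R3 − (3/2)·R2: [0, 0]
R4 ← R4 − (3/2)·R2: [0, 0]
2 pivots among 2 columns.
Every column is a pivot column, so the columns are linearly independent.

yes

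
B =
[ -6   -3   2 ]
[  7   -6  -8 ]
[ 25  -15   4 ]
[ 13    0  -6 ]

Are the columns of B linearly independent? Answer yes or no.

Row reduce B to echelon form.
R2 ← R2 + (7/6)·R1: [0, -19/2, -17/3]
R3 ← R3 + (25/6)·R1: [0, -55/2, 37/3]
R4 ← R4 + (13/6)·R1: [0, -13/2, -5/3]
R3 ← R3 − (55/19)·R2: [0, 0, 546/19]
R4 ← R4 − (13/19)·R2: [0, 0, 42/19]
R4 ← R4 − (1/13)·R3: [0, 0, 0]
3 pivots among 3 columns.
Every column is a pivot column, so the columns are linearly independent.

yes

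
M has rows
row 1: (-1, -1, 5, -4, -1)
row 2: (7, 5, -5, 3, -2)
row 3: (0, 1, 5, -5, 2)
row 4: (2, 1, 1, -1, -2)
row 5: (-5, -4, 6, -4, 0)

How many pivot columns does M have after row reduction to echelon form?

3

Row reduce to echelon form.
R2 ← R2 + (7)·R1: [0, -2, 30, -25, -9]
R4 ← R4 + (2)·R1: [0, -1, 11, -9, -4]
R5 ← R5 − (5)·R1: [0, 1, -19, 16, 5]
R3 ← R3 + (1/2)·R2: [0, 0, 20, -35/2, -5/2]
R4 ← R4 − (1/2)·R2: [0, 0, -4, 7/2, 1/2]
R5 ← R5 + (1/2)·R2: [0, 0, -4, 7/2, 1/2]
R4 ← R4 + (1/5)·R3: [0, 0, 0, 0, 0]
R5 ← R5 + (1/5)·R3: [0, 0, 0, 0, 0]
Echelon form has 3 nonzero rows, so rank(M) = 3.
Each nonzero row contributes one pivot column: 3 pivot columns.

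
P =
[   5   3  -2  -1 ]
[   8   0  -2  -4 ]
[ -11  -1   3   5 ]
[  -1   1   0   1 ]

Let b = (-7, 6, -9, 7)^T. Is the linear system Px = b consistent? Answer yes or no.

no

Row reduce the augmented matrix [P | b].
R2 ← R2 − (8/5)·R1: [0, -24/5, 6/5, -12/5, 86/5]
R3 ← R3 + (11/5)·R1: [0, 28/5, -7/5, 14/5, -122/5]
R4 ← R4 + (1/5)·R1: [0, 8/5, -2/5, 4/5, 28/5]
R3 ← R3 + (7/6)·R2: [0, 0, 0, 0, -13/3]
R4 ← R4 + (1/3)·R2: [0, 0, 0, 0, 34/3]
R4 ← R4 + (34/13)·R3: [0, 0, 0, 0, 0]
The echelon form has 3 nonzero rows; the last pivot sits in the augmented column, so rank(P) = 2 but rank([P|b]) = 3.
Since the ranks differ, the system is inconsistent.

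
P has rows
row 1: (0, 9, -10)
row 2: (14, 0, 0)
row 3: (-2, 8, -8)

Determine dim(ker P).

Row reduce to echelon form.
Swap R1 ↔ R2
R3 ← R3 + (1/7)·R1: [0, 8, -8]
R3 ← R3 − (8/9)·R2: [0, 0, 8/9]
3 nonzero rows, so rank(P) = 3.
P has 3 columns; by rank–nullity, nullity = 3 − 3 = 0.

0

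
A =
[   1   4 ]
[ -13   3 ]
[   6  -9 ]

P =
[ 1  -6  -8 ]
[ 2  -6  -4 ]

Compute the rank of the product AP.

First compute AP:
[[  9, -30, -24],
 [ -7,  60,  92],
 [-12,  18, -12]]
Now row reduce the product.
R2 ← R2 + (7/9)·R1: [0, 110/3, 220/3]
R3 ← R3 + (4/3)·R1: [0, -22, -44]
R3 ← R3 + (3/5)·R2: [0, 0, 0]
2 nonzero rows, so rank(AP) = 2.

2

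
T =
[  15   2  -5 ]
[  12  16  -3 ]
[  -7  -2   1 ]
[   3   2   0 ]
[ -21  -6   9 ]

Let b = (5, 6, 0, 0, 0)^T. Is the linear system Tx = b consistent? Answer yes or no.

Row reduce the augmented matrix [T | b].
R2 ← R2 − (4/5)·R1: [0, 72/5, 1, 2]
R3 ← R3 + (7/15)·R1: [0, -16/15, -4/3, 7/3]
R4 ← R4 − (1/5)·R1: [0, 8/5, 1, -1]
R5 ← R5 + (7/5)·R1: [0, -16/5, 2, 7]
R3 ← R3 + (2/27)·R2: [0, 0, -34/27, 67/27]
R4 ← R4 − (1/9)·R2: [0, 0, 8/9, -11/9]
R5 ← R5 + (2/9)·R2: [0, 0, 20/9, 67/9]
R4 ← R4 + (12/17)·R3: [0, 0, 0, 9/17]
R5 ← R5 + (30/17)·R3: [0, 0, 0, 201/17]
R5 ← R5 − (67/3)·R4: [0, 0, 0, 0]
The echelon form has 4 nonzero rows; the last pivot sits in the augmented column, so rank(T) = 3 but rank([T|b]) = 4.
Since the ranks differ, the system is inconsistent.

no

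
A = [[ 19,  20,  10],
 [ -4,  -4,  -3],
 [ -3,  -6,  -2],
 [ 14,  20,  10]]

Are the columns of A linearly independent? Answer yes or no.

Row reduce A to echelon form.
R2 ← R2 + (4/19)·R1: [0, 4/19, -17/19]
R3 ← R3 + (3/19)·R1: [0, -54/19, -8/19]
R4 ← R4 − (14/19)·R1: [0, 100/19, 50/19]
R3 ← R3 + (27/2)·R2: [0, 0, -25/2]
R4 ← R4 − (25)·R2: [0, 0, 25]
R4 ← R4 + (2)·R3: [0, 0, 0]
3 pivots among 3 columns.
Every column is a pivot column, so the columns are linearly independent.

yes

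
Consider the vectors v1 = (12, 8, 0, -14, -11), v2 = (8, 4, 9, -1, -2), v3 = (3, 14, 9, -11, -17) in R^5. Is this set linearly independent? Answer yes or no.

yes

Form the matrix with these vectors as rows and row reduce.
R2 ← R2 − (2/3)·R1: [0, -4/3, 9, 25/3, 16/3]
R3 ← R3 − (1/4)·R1: [0, 12, 9, -15/2, -57/4]
R3 ← R3 + (9)·R2: [0, 0, 90, 135/2, 135/4]
3 nonzero rows, so the 3 vectors span a space of dimension 3.
Since 3 = 3, the vectors are linearly independent.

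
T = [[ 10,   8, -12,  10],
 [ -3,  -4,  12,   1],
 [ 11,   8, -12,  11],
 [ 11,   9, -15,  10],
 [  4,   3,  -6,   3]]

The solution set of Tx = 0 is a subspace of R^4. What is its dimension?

1

Row reduce to echelon form.
R2 ← R2 + (3/10)·R1: [0, -8/5, 42/5, 4]
R3 ← R3 − (11/10)·R1: [0, -4/5, 6/5, 0]
R4 ← R4 − (11/10)·R1: [0, 1/5, -9/5, -1]
R5 ← R5 − (2/5)·R1: [0, -1/5, -6/5, -1]
R3 ← R3 − (1/2)·R2: [0, 0, -3, -2]
R4 ← R4 + (1/8)·R2: [0, 0, -3/4, -1/2]
R5 ← R5 − (1/8)·R2: [0, 0, -9/4, -3/2]
R4 ← R4 − (1/4)·R3: [0, 0, 0, 0]
R5 ← R5 − (3/4)·R3: [0, 0, 0, 0]
3 nonzero rows, so rank(T) = 3.
T has 4 columns; by rank–nullity, nullity = 4 − 3 = 1.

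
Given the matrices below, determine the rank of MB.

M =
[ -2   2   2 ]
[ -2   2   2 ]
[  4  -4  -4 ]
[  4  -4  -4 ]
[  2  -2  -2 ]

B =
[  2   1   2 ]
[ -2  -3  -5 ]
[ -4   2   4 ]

1

First compute MB:
[[-16,  -4,  -6],
 [-16,  -4,  -6],
 [ 32,   8,  12],
 [ 32,   8,  12],
 [ 16,   4,   6]]
Now row reduce the product.
R2 ← R2 − R1: [0, 0, 0]
R3 ← R3 + (2)·R1: [0, 0, 0]
R4 ← R4 + (2)·R1: [0, 0, 0]
R5 ← R5 + R1: [0, 0, 0]
1 nonzero row, so rank(MB) = 1.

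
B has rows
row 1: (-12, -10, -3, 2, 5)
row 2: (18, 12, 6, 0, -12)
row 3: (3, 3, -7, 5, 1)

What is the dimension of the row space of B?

3

Row reduce to echelon form.
R2 ← R2 + (3/2)·R1: [0, -3, 3/2, 3, -9/2]
R3 ← R3 + (1/4)·R1: [0, 1/2, -31/4, 11/2, 9/4]
R3 ← R3 + (1/6)·R2: [0, 0, -15/2, 6, 3/2]
Echelon form has 3 nonzero rows, so rank(B) = 3.
The row space has dimension equal to the rank: 3.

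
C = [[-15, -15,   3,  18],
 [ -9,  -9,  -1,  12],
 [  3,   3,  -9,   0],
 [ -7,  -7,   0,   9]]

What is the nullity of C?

2

Row reduce to echelon form.
R2 ← R2 − (3/5)·R1: [0, 0, -14/5, 6/5]
R3 ← R3 + (1/5)·R1: [0, 0, -42/5, 18/5]
R4 ← R4 − (7/15)·R1: [0, 0, -7/5, 3/5]
R3 ← R3 − (3)·R2: [0, 0, 0, 0]
R4 ← R4 − (1/2)·R2: [0, 0, 0, 0]
2 nonzero rows, so rank(C) = 2.
C has 4 columns; by rank–nullity, nullity = 4 − 2 = 2.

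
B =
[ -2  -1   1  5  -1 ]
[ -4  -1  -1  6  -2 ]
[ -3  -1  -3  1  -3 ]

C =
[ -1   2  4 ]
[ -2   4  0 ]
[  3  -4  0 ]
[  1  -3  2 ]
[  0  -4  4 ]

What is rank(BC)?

3

First compute BC:
[[ 12, -23,  -2],
 [  9, -18, -12],
 [ -3,  11, -22]]
Now row reduce the product.
R2 ← R2 − (3/4)·R1: [0, -3/4, -21/2]
R3 ← R3 + (1/4)·R1: [0, 21/4, -45/2]
R3 ← R3 + (7)·R2: [0, 0, -96]
3 nonzero rows, so rank(BC) = 3.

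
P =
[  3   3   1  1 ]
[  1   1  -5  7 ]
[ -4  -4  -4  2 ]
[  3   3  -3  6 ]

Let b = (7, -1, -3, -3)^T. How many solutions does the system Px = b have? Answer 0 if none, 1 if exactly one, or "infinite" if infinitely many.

Row reduce the augmented matrix [P | b].
R2 ← R2 − (1/3)·R1: [0, 0, -16/3, 20/3, -10/3]
R3 ← R3 + (4/3)·R1: [0, 0, -8/3, 10/3, 19/3]
R4 ← R4 − R1: [0, 0, -4, 5, -10]
R3 ← R3 − (1/2)·R2: [0, 0, 0, 0, 8]
R4 ← R4 − (3/4)·R2: [0, 0, 0, 0, -15/2]
R4 ← R4 + (15/16)·R3: [0, 0, 0, 0, 0]
The echelon form has 3 nonzero rows; the last pivot sits in the augmented column, so rank(P) = 2 but rank([P|b]) = 3.
Since the ranks differ, the system is inconsistent.
It has no solutions.

0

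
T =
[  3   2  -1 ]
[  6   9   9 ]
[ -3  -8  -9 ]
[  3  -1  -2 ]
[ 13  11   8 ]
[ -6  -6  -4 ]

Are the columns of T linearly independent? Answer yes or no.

Row reduce T to echelon form.
R2 ← R2 − (2)·R1: [0, 5, 11]
R3 ← R3 + R1: [0, -6, -10]
R4 ← R4 − R1: [0, -3, -1]
R5 ← R5 − (13/3)·R1: [0, 7/3, 37/3]
R6 ← R6 + (2)·R1: [0, -2, -6]
R3 ← R3 + (6/5)·R2: [0, 0, 16/5]
R4 ← R4 + (3/5)·R2: [0, 0, 28/5]
R5 ← R5 − (7/15)·R2: [0, 0, 36/5]
R6 ← R6 + (2/5)·R2: [0, 0, -8/5]
R4 ← R4 − (7/4)·R3: [0, 0, 0]
R5 ← R5 − (9/4)·R3: [0, 0, 0]
R6 ← R6 + (1/2)·R3: [0, 0, 0]
3 pivots among 3 columns.
Every column is a pivot column, so the columns are linearly independent.

yes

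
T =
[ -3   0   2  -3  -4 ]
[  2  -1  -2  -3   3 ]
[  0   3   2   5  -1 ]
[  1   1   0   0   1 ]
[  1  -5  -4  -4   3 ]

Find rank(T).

3

Row reduce to echelon form.
R2 ← R2 + (2/3)·R1: [0, -1, -2/3, -5, 1/3]
R4 ← R4 + (1/3)·R1: [0, 1, 2/3, -1, -1/3]
R5 ← R5 + (1/3)·R1: [0, -5, -10/3, -5, 5/3]
R3 ← R3 + (3)·R2: [0, 0, 0, -10, 0]
R4 ← R4 + R2: [0, 0, 0, -6, 0]
R5 ← R5 − (5)·R2: [0, 0, 0, 20, 0]
R4 ← R4 − (3/5)·R3: [0, 0, 0, 0, 0]
R5 ← R5 + (2)·R3: [0, 0, 0, 0, 0]
Echelon form has 3 nonzero rows, so rank(T) = 3.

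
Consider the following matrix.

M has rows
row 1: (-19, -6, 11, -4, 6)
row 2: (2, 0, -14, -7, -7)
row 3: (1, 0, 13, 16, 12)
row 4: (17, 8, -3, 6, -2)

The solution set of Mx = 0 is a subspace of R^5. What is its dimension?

1

Row reduce to echelon form.
R2 ← R2 + (2/19)·R1: [0, -12/19, -244/19, -141/19, -121/19]
R3 ← R3 + (1/19)·R1: [0, -6/19, 258/19, 300/19, 234/19]
R4 ← R4 + (17/19)·R1: [0, 50/19, 130/19, 46/19, 64/19]
R3 ← R3 − (1/2)·R2: [0, 0, 20, 39/2, 31/2]
R4 ← R4 + (25/6)·R2: [0, 0, -140/3, -57/2, -139/6]
R4 ← R4 + (7/3)·R3: [0, 0, 0, 17, 13]
4 nonzero rows, so rank(M) = 4.
M has 5 columns; by rank–nullity, nullity = 5 − 4 = 1.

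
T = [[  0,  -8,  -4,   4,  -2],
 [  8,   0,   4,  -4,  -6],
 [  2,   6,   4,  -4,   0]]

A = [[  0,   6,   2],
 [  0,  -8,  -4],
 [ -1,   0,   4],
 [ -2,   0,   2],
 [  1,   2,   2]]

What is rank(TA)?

First compute TA:
[[ -6,  60,  20],
 [ -2,  36,  12],
 [  4, -36, -12]]
Now row reduce the product.
R2 ← R2 − (1/3)·R1: [0, 16, 16/3]
R3 ← R3 + (2/3)·R1: [0, 4, 4/3]
R3 ← R3 − (1/4)·R2: [0, 0, 0]
2 nonzero rows, so rank(TA) = 2.

2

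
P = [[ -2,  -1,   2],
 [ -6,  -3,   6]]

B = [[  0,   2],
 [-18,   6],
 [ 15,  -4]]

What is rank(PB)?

First compute PB:
[[ 48, -18],
 [144, -54]]
Now row reduce the product.
R2 ← R2 − (3)·R1: [0, 0]
1 nonzero row, so rank(PB) = 1.

1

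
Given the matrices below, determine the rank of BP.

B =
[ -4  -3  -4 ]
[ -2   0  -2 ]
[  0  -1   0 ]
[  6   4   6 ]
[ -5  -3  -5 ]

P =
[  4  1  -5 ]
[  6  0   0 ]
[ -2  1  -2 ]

First compute BP:
[[-26,  -8,  28],
 [ -4,  -4,  14],
 [ -6,   0,   0],
 [ 36,  12, -42],
 [-28, -10,  35]]
Now row reduce the product.
R2 ← R2 − (2/13)·R1: [0, -36/13, 126/13]
R3 ← R3 − (3/13)·R1: [0, 24/13, -84/13]
R4 ← R4 + (18/13)·R1: [0, 12/13, -42/13]
R5 ← R5 − (14/13)·R1: [0, -18/13, 63/13]
R3 ← R3 + (2/3)·R2: [0, 0, 0]
R4 ← R4 + (1/3)·R2: [0, 0, 0]
R5 ← R5 − (1/2)·R2: [0, 0, 0]
2 nonzero rows, so rank(BP) = 2.

2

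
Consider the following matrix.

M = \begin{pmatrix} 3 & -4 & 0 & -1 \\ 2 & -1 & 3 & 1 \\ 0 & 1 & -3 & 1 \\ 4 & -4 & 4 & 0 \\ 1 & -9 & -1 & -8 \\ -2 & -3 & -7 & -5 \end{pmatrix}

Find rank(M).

Row reduce to echelon form.
R2 ← R2 − (2/3)·R1: [0, 5/3, 3, 5/3]
R4 ← R4 − (4/3)·R1: [0, 4/3, 4, 4/3]
R5 ← R5 − (1/3)·R1: [0, -23/3, -1, -23/3]
R6 ← R6 + (2/3)·R1: [0, -17/3, -7, -17/3]
R3 ← R3 − (3/5)·R2: [0, 0, -24/5, 0]
R4 ← R4 − (4/5)·R2: [0, 0, 8/5, 0]
R5 ← R5 + (23/5)·R2: [0, 0, 64/5, 0]
R6 ← R6 + (17/5)·R2: [0, 0, 16/5, 0]
R4 ← R4 + (1/3)·R3: [0, 0, 0, 0]
R5 ← R5 + (8/3)·R3: [0, 0, 0, 0]
R6 ← R6 + (2/3)·R3: [0, 0, 0, 0]
Echelon form has 3 nonzero rows, so rank(M) = 3.

3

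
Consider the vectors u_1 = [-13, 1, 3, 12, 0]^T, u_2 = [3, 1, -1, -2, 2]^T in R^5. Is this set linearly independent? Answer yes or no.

Form the matrix with these vectors as rows and row reduce.
R2 ← R2 + (3/13)·R1: [0, 16/13, -4/13, 10/13, 2]
2 nonzero rows, so the 2 vectors span a space of dimension 2.
Since 2 = 2, the vectors are linearly independent.

yes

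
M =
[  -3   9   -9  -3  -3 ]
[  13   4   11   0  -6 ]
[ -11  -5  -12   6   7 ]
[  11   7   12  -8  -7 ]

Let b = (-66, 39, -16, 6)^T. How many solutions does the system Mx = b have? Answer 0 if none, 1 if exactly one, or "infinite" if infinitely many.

infinite

Row reduce the augmented matrix [M | b].
R2 ← R2 + (13/3)·R1: [0, 43, -28, -13, -19, -247]
R3 ← R3 − (11/3)·R1: [0, -38, 21, 17, 18, 226]
R4 ← R4 + (11/3)·R1: [0, 40, -21, -19, -18, -236]
R3 ← R3 + (38/43)·R2: [0, 0, -161/43, 237/43, 52/43, 332/43]
R4 ← R4 − (40/43)·R2: [0, 0, 217/43, -297/43, -14/43, -268/43]
R4 ← R4 + (31/23)·R3: [0, 0, 0, 12/23, 30/23, 96/23]
The echelon form has 4 nonzero rows, and every pivot lies in the first 5 columns, so rank(M) = rank([M|b]) = 4.
The system is consistent.
rank = 4 < 5 unknowns, so there are infinitely many solutions.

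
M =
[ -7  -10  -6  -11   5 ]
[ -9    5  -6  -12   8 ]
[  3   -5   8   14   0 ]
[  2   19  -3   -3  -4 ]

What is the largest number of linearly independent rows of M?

4

Row reduce to echelon form.
R2 ← R2 − (9/7)·R1: [0, 125/7, 12/7, 15/7, 11/7]
R3 ← R3 + (3/7)·R1: [0, -65/7, 38/7, 65/7, 15/7]
R4 ← R4 + (2/7)·R1: [0, 113/7, -33/7, -43/7, -18/7]
R3 ← R3 + (13/25)·R2: [0, 0, 158/25, 52/5, 74/25]
R4 ← R4 − (113/125)·R2: [0, 0, -783/125, -202/25, -499/125]
R4 ← R4 + (783/790)·R3: [0, 0, 0, 176/79, -418/395]
Echelon form has 4 nonzero rows, so rank(M) = 4.
The rank gives the maximum number of linearly independent rows: 4.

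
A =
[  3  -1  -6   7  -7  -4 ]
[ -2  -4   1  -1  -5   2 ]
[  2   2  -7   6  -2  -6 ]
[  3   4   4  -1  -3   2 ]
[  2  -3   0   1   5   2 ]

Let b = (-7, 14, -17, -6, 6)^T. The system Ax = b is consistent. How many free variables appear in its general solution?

1

Row reduce the augmented matrix [A | b].
R2 ← R2 + (2/3)·R1: [0, -14/3, -3, 11/3, -29/3, -2/3, 28/3]
R3 ← R3 − (2/3)·R1: [0, 8/3, -3, 4/3, 8/3, -10/3, -37/3]
R4 ← R4 − R1: [0, 5, 10, -8, 4, 6, 1]
R5 ← R5 − (2/3)·R1: [0, -7/3, 4, -11/3, 29/3, 14/3, 32/3]
R3 ← R3 + (4/7)·R2: [0, 0, -33/7, 24/7, -20/7, -26/7, -7]
R4 ← R4 + (15/14)·R2: [0, 0, 95/14, -57/14, -89/14, 37/7, 11]
R5 ← R5 − (1/2)·R2: [0, 0, 11/2, -11/2, 29/2, 5, 6]
R4 ← R4 + (95/66)·R3: [0, 0, 0, 19/22, -691/66, -2/33, 61/66]
R5 ← R5 + (7/6)·R3: [0, 0, 0, -3/2, 67/6, 2/3, -13/6]
R5 ← R5 + (33/19)·R4: [0, 0, 0, 0, -400/57, 32/57, -32/57]
The echelon form has 5 nonzero rows, and every pivot lies in the first 6 columns, so rank(A) = rank([A|b]) = 5.
The system is consistent.
Free variables = (unknowns) − (rank) = 6 − 5 = 1.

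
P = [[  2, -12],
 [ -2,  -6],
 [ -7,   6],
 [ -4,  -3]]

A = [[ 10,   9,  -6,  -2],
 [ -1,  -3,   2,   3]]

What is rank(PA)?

2

First compute PA:
[[ 32,  54, -36, -40],
 [-14,   0,   0, -14],
 [-76, -81,  54,  32],
 [-37, -27,  18,  -1]]
Now row reduce the product.
R2 ← R2 + (7/16)·R1: [0, 189/8, -63/4, -63/2]
R3 ← R3 + (19/8)·R1: [0, 189/4, -63/2, -63]
R4 ← R4 + (37/32)·R1: [0, 567/16, -189/8, -189/4]
R3 ← R3 − (2)·R2: [0, 0, 0, 0]
R4 ← R4 − (3/2)·R2: [0, 0, 0, 0]
2 nonzero rows, so rank(PA) = 2.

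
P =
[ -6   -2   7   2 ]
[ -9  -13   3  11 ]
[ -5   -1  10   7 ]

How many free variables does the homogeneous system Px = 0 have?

Row reduce to echelon form.
R2 ← R2 − (3/2)·R1: [0, -10, -15/2, 8]
R3 ← R3 − (5/6)·R1: [0, 2/3, 25/6, 16/3]
R3 ← R3 + (1/15)·R2: [0, 0, 11/3, 88/15]
3 nonzero rows, so rank(P) = 3.
P has 4 columns; by rank–nullity, nullity = 4 − 3 = 1.

1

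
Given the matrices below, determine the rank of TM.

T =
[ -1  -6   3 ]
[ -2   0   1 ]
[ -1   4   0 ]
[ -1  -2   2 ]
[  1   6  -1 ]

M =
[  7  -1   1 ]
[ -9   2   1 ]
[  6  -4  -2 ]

3

First compute TM:
[[ 65, -23, -13],
 [ -8,  -2,  -4],
 [-43,   9,   3],
 [ 23, -11,  -7],
 [-53,  15,   9]]
Now row reduce the product.
R2 ← R2 + (8/65)·R1: [0, -314/65, -28/5]
R3 ← R3 + (43/65)·R1: [0, -404/65, -28/5]
R4 ← R4 − (23/65)·R1: [0, -186/65, -12/5]
R5 ← R5 + (53/65)·R1: [0, -244/65, -8/5]
R3 ← R3 − (202/157)·R2: [0, 0, 252/157]
R4 ← R4 − (93/157)·R2: [0, 0, 144/157]
R5 ← R5 − (122/157)·R2: [0, 0, 432/157]
R4 ← R4 − (4/7)·R3: [0, 0, 0]
R5 ← R5 − (12/7)·R3: [0, 0, 0]
3 nonzero rows, so rank(TM) = 3.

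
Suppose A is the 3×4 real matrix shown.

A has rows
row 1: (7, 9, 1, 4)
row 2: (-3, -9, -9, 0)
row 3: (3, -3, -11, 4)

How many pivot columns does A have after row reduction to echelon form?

Row reduce to echelon form.
R2 ← R2 + (3/7)·R1: [0, -36/7, -60/7, 12/7]
R3 ← R3 − (3/7)·R1: [0, -48/7, -80/7, 16/7]
R3 ← R3 − (4/3)·R2: [0, 0, 0, 0]
Echelon form has 2 nonzero rows, so rank(A) = 2.
Each nonzero row contributes one pivot column: 2 pivot columns.

2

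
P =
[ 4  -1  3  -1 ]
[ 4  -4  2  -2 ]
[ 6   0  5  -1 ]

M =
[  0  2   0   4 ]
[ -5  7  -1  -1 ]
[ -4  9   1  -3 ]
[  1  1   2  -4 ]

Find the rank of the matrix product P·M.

2

First compute PM:
[[ -8,  27,   2,  12],
 [ 10,  -4,   2,  22],
 [-21,  56,   3,  13]]
Now row reduce the product.
R2 ← R2 + (5/4)·R1: [0, 119/4, 9/2, 37]
R3 ← R3 − (21/8)·R1: [0, -119/8, -9/4, -37/2]
R3 ← R3 + (1/2)·R2: [0, 0, 0, 0]
2 nonzero rows, so rank(PM) = 2.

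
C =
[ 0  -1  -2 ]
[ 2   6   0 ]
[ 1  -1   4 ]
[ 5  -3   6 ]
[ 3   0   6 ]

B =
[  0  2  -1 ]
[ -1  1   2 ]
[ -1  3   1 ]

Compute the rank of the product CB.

2

First compute CB:
[[  3,  -7,  -4],
 [ -6,  10,  10],
 [ -3,  13,   1],
 [ -3,  25,  -5],
 [ -6,  24,   3]]
Now row reduce the product.
R2 ← R2 + (2)·R1: [0, -4, 2]
R3 ← R3 + R1: [0, 6, -3]
R4 ← R4 + R1: [0, 18, -9]
R5 ← R5 + (2)·R1: [0, 10, -5]
R3 ← R3 + (3/2)·R2: [0, 0, 0]
R4 ← R4 + (9/2)·R2: [0, 0, 0]
R5 ← R5 + (5/2)·R2: [0, 0, 0]
2 nonzero rows, so rank(CB) = 2.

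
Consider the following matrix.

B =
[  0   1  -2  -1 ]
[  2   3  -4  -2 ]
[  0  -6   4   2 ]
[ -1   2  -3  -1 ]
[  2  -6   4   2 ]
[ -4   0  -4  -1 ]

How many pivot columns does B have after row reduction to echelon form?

4

Row reduce to echelon form.
Swap R1 ↔ R2
R4 ← R4 + (1/2)·R1: [0, 7/2, -5, -2]
R5 ← R5 − R1: [0, -9, 8, 4]
R6 ← R6 + (2)·R1: [0, 6, -12, -5]
R3 ← R3 + (6)·R2: [0, 0, -8, -4]
R4 ← R4 − (7/2)·R2: [0, 0, 2, 3/2]
R5 ← R5 + (9)·R2: [0, 0, -10, -5]
R6 ← R6 − (6)·R2: [0, 0, 0, 1]
R4 ← R4 + (1/4)·R3: [0, 0, 0, 1/2]
R5 ← R5 − (5/4)·R3: [0, 0, 0, 0]
R6 ← R6 − (2)·R4: [0, 0, 0, 0]
Echelon form has 4 nonzero rows, so rank(B) = 4.
Each nonzero row contributes one pivot column: 4 pivot columns.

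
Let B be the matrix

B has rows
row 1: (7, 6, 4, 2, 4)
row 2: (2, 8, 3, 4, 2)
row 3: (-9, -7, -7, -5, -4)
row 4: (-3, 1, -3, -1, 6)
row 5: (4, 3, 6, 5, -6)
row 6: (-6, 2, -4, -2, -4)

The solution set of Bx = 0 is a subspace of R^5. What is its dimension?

Row reduce to echelon form.
R2 ← R2 − (2/7)·R1: [0, 44/7, 13/7, 24/7, 6/7]
R3 ← R3 + (9/7)·R1: [0, 5/7, -13/7, -17/7, 8/7]
R4 ← R4 + (3/7)·R1: [0, 25/7, -9/7, -1/7, 54/7]
R5 ← R5 − (4/7)·R1: [0, -3/7, 26/7, 27/7, -58/7]
R6 ← R6 + (6/7)·R1: [0, 50/7, -4/7, -2/7, -4/7]
R3 ← R3 − (5/44)·R2: [0, 0, -91/44, -31/11, 23/22]
R4 ← R4 − (25/44)·R2: [0, 0, -103/44, -23/11, 159/22]
R5 ← R5 + (3/44)·R2: [0, 0, 169/44, 45/11, -181/22]
R6 ← R6 − (25/22)·R2: [0, 0, -59/22, -46/11, -17/11]
R4 ← R4 − (103/91)·R3: [0, 0, 0, 100/91, 550/91]
R5 ← R5 + (13/7)·R3: [0, 0, 0, -8/7, -44/7]
R6 ← R6 − (118/91)·R3: [0, 0, 0, -48/91, -264/91]
R5 ← R5 + (26/25)·R4: [0, 0, 0, 0, 0]
R6 ← R6 + (12/25)·R4: [0, 0, 0, 0, 0]
4 nonzero rows, so rank(B) = 4.
B has 5 columns; by rank–nullity, nullity = 5 − 4 = 1.

1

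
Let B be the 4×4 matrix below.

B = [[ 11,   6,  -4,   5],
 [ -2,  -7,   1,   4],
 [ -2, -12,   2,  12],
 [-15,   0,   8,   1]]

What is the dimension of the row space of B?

3

Row reduce to echelon form.
R2 ← R2 + (2/11)·R1: [0, -65/11, 3/11, 54/11]
R3 ← R3 + (2/11)·R1: [0, -120/11, 14/11, 142/11]
R4 ← R4 + (15/11)·R1: [0, 90/11, 28/11, 86/11]
R3 ← R3 − (24/13)·R2: [0, 0, 10/13, 50/13]
R4 ← R4 + (18/13)·R2: [0, 0, 38/13, 190/13]
R4 ← R4 − (19/5)·R3: [0, 0, 0, 0]
Echelon form has 3 nonzero rows, so rank(B) = 3.
The row space has dimension equal to the rank: 3.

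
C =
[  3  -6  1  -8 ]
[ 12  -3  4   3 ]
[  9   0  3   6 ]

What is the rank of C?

Row reduce to echelon form.
R2 ← R2 − (4)·R1: [0, 21, 0, 35]
R3 ← R3 − (3)·R1: [0, 18, 0, 30]
R3 ← R3 − (6/7)·R2: [0, 0, 0, 0]
Echelon form has 2 nonzero rows, so rank(C) = 2.

2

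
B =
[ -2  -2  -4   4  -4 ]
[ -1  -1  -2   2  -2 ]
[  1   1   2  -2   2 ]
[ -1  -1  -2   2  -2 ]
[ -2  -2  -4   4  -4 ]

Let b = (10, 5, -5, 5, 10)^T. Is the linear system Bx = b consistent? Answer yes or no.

yes

Row reduce the augmented matrix [B | b].
R2 ← R2 − (1/2)·R1: [0, 0, 0, 0, 0, 0]
R3 ← R3 + (1/2)·R1: [0, 0, 0, 0, 0, 0]
R4 ← R4 − (1/2)·R1: [0, 0, 0, 0, 0, 0]
R5 ← R5 − R1: [0, 0, 0, 0, 0, 0]
The echelon form has 1 nonzero rows, and every pivot lies in the first 5 columns, so rank(B) = rank([B|b]) = 1.
The system is consistent.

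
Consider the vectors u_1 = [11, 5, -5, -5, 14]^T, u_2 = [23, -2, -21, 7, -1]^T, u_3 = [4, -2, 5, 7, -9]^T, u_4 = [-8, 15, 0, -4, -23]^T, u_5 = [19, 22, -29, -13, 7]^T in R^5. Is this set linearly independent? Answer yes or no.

yes

Form the matrix with these vectors as rows and row reduce.
R2 ← R2 − (23/11)·R1: [0, -137/11, -116/11, 192/11, -333/11]
R3 ← R3 − (4/11)·R1: [0, -42/11, 75/11, 97/11, -155/11]
R4 ← R4 + (8/11)·R1: [0, 205/11, -40/11, -84/11, -141/11]
R5 ← R5 − (19/11)·R1: [0, 147/11, -224/11, -48/11, -189/11]
R3 ← R3 − (42/137)·R2: [0, 0, 1377/137, 475/137, -659/137]
R4 ← R4 + (205/137)·R2: [0, 0, -2660/137, 2532/137, -7962/137]
R5 ← R5 + (147/137)·R2: [0, 0, -4340/137, 1968/137, -6804/137]
R4 ← R4 + (2660/1377)·R3: [0, 0, 0, 34672/1377, -92822/1377]
R5 ← R5 + (4340/1377)·R3: [0, 0, 0, 34828/1377, -89264/1377]
R5 ← R5 − (8707/8668)·R4: [0, 0, 0, 0, 12513/4334]
5 nonzero rows, so the 5 vectors span a space of dimension 5.
Since 5 = 5, the vectors are linearly independent.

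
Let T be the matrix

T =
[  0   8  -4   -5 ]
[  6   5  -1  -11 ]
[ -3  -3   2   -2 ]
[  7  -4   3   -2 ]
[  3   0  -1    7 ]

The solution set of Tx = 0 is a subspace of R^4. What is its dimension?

Row reduce to echelon form.
Swap R1 ↔ R2
R3 ← R3 + (1/2)·R1: [0, -1/2, 3/2, -15/2]
R4 ← R4 − (7/6)·R1: [0, -59/6, 25/6, 65/6]
R5 ← R5 − (1/2)·R1: [0, -5/2, -1/2, 25/2]
R3 ← R3 + (1/16)·R2: [0, 0, 5/4, -125/16]
R4 ← R4 + (59/48)·R2: [0, 0, -3/4, 75/16]
R5 ← R5 + (5/16)·R2: [0, 0, -7/4, 175/16]
R4 ← R4 + (3/5)·R3: [0, 0, 0, 0]
R5 ← R5 + (7/5)·R3: [0, 0, 0, 0]
3 nonzero rows, so rank(T) = 3.
T has 4 columns; by rank–nullity, nullity = 4 − 3 = 1.

1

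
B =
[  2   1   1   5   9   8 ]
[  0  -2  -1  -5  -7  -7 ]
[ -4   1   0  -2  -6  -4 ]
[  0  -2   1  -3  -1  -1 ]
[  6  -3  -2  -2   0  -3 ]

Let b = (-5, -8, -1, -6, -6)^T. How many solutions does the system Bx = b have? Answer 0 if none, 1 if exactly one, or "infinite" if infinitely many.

Row reduce the augmented matrix [B | b].
R3 ← R3 + (2)·R1: [0, 3, 2, 8, 12, 12, -11]
R5 ← R5 − (3)·R1: [0, -6, -5, -17, -27, -27, 9]
R3 ← R3 + (3/2)·R2: [0, 0, 1/2, 1/2, 3/2, 3/2, -23]
R4 ← R4 − R2: [0, 0, 2, 2, 6, 6, 2]
R5 ← R5 − (3)·R2: [0, 0, -2, -2, -6, -6, 33]
R4 ← R4 − (4)·R3: [0, 0, 0, 0, 0, 0, 94]
R5 ← R5 + (4)·R3: [0, 0, 0, 0, 0, 0, -59]
R5 ← R5 + (59/94)·R4: [0, 0, 0, 0, 0, 0, 0]
The echelon form has 4 nonzero rows; the last pivot sits in the augmented column, so rank(B) = 3 but rank([B|b]) = 4.
Since the ranks differ, the system is inconsistent.
It has no solutions.

0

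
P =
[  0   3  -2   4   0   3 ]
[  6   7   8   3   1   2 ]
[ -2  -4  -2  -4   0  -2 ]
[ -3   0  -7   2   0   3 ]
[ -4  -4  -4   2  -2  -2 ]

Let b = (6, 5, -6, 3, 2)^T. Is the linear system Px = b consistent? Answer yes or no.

yes

Row reduce the augmented matrix [P | b].
Swap R1 ↔ R2
R3 ← R3 + (1/3)·R1: [0, -5/3, 2/3, -3, 1/3, -4/3, -13/3]
R4 ← R4 + (1/2)·R1: [0, 7/2, -3, 7/2, 1/2, 4, 11/2]
R5 ← R5 + (2/3)·R1: [0, 2/3, 4/3, 4, -4/3, -2/3, 16/3]
R3 ← R3 + (5/9)·R2: [0, 0, -4/9, -7/9, 1/3, 1/3, -1]
R4 ← R4 − (7/6)·R2: [0, 0, -2/3, -7/6, 1/2, 1/2, -3/2]
R5 ← R5 − (2/9)·R2: [0, 0, 16/9, 28/9, -4/3, -4/3, 4]
R4 ← R4 − (3/2)·R3: [0, 0, 0, 0, 0, 0, 0]
R5 ← R5 + (4)·R3: [0, 0, 0, 0, 0, 0, 0]
The echelon form has 3 nonzero rows, and every pivot lies in the first 6 columns, so rank(P) = rank([P|b]) = 3.
The system is consistent.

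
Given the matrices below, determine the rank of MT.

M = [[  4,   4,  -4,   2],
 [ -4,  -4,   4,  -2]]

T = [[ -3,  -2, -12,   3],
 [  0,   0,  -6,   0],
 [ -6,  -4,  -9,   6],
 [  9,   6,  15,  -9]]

1

First compute MT:
[[ 30,  20,  -6, -30],
 [-30, -20,   6,  30]]
Now row reduce the product.
R2 ← R2 + R1: [0, 0, 0, 0]
1 nonzero row, so rank(MT) = 1.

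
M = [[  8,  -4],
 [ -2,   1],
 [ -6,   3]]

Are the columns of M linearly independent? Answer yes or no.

Row reduce M to echelon form.
R2 ← R2 + (1/4)·R1: [0, 0]
R3 ← R3 + (3/4)·R1: [0, 0]
1 pivot among 2 columns.
Only 1 < 2 pivot columns, so the columns are linearly dependent.

no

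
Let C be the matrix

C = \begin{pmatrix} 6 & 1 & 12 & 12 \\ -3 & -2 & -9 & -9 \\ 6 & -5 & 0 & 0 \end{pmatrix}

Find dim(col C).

Row reduce to echelon form.
R2 ← R2 + (1/2)·R1: [0, -3/2, -3, -3]
R3 ← R3 − R1: [0, -6, -12, -12]
R3 ← R3 − (4)·R2: [0, 0, 0, 0]
Echelon form has 2 nonzero rows, so rank(C) = 2.
The column space has dimension equal to the rank: 2.

2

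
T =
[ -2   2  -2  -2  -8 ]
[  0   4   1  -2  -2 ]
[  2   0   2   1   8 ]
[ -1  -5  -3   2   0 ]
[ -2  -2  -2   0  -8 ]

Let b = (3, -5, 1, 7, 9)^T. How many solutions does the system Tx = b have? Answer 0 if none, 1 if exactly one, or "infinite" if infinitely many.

Row reduce the augmented matrix [T | b].
R3 ← R3 + R1: [0, 2, 0, -1, 0, 4]
R4 ← R4 − (1/2)·R1: [0, -6, -2, 3, 4, 11/2]
R5 ← R5 − R1: [0, -4, 0, 2, 0, 6]
R3 ← R3 − (1/2)·R2: [0, 0, -1/2, 0, 1, 13/2]
R4 ← R4 + (3/2)·R2: [0, 0, -1/2, 0, 1, -2]
R5 ← R5 + R2: [0, 0, 1, 0, -2, 1]
R4 ← R4 − R3: [0, 0, 0, 0, 0, -17/2]
R5 ← R5 + (2)·R3: [0, 0, 0, 0, 0, 14]
R5 ← R5 + (28/17)·R4: [0, 0, 0, 0, 0, 0]
The echelon form has 4 nonzero rows; the last pivot sits in the augmented column, so rank(T) = 3 but rank([T|b]) = 4.
Since the ranks differ, the system is inconsistent.
It has no solutions.

0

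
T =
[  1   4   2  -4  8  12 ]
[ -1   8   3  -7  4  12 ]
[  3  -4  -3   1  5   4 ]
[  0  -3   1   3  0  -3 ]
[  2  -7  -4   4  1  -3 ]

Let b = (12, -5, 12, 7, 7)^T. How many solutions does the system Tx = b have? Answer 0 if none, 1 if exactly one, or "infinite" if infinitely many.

Row reduce the augmented matrix [T | b].
R2 ← R2 + R1: [0, 12, 5, -11, 12, 24, 7]
R3 ← R3 − (3)·R1: [0, -16, -9, 13, -19, -32, -24]
R5 ← R5 − (2)·R1: [0, -15, -8, 12, -15, -27, -17]
R3 ← R3 + (4/3)·R2: [0, 0, -7/3, -5/3, -3, 0, -44/3]
R4 ← R4 + (1/4)·R2: [0, 0, 9/4, 1/4, 3, 3, 35/4]
R5 ← R5 + (5/4)·R2: [0, 0, -7/4, -7/4, 0, 3, -33/4]
R4 ← R4 + (27/28)·R3: [0, 0, 0, -19/14, 3/28, 3, -151/28]
R5 ← R5 − (3/4)·R3: [0, 0, 0, -1/2, 9/4, 3, 11/4]
R5 ← R5 − (7/19)·R4: [0, 0, 0, 0, 42/19, 36/19, 90/19]
The echelon form has 5 nonzero rows, and every pivot lies in the first 6 columns, so rank(T) = rank([T|b]) = 5.
The system is consistent.
rank = 5 < 6 unknowns, so there are infinitely many solutions.

infinite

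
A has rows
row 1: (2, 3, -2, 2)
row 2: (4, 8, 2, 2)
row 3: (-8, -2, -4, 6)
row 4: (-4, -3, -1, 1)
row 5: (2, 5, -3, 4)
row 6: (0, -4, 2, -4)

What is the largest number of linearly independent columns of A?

3

Row reduce to echelon form.
R2 ← R2 − (2)·R1: [0, 2, 6, -2]
R3 ← R3 + (4)·R1: [0, 10, -12, 14]
R4 ← R4 + (2)·R1: [0, 3, -5, 5]
R5 ← R5 − R1: [0, 2, -1, 2]
R3 ← R3 − (5)·R2: [0, 0, -42, 24]
R4 ← R4 − (3/2)·R2: [0, 0, -14, 8]
R5 ← R5 − R2: [0, 0, -7, 4]
R6 ← R6 + (2)·R2: [0, 0, 14, -8]
R4 ← R4 − (1/3)·R3: [0, 0, 0, 0]
R5 ← R5 − (1/6)·R3: [0, 0, 0, 0]
R6 ← R6 + (1/3)·R3: [0, 0, 0, 0]
Echelon form has 3 nonzero rows, so rank(A) = 3.
The rank gives the maximum number of linearly independent columns: 3.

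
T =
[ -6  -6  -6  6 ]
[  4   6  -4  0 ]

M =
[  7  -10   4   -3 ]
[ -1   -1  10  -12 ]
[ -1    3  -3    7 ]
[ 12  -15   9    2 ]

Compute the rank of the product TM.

First compute TM:
[[ 42, -42, -12,  60],
 [ 26, -58,  88, -112]]
Now row reduce the product.
R2 ← R2 − (13/21)·R1: [0, -32, 668/7, -1044/7]
2 nonzero rows, so rank(TM) = 2.

2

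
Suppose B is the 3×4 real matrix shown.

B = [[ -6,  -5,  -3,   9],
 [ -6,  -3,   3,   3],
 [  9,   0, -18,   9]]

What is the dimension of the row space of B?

2

Row reduce to echelon form.
R2 ← R2 − R1: [0, 2, 6, -6]
R3 ← R3 + (3/2)·R1: [0, -15/2, -45/2, 45/2]
R3 ← R3 + (15/4)·R2: [0, 0, 0, 0]
Echelon form has 2 nonzero rows, so rank(B) = 2.
The row space has dimension equal to the rank: 2.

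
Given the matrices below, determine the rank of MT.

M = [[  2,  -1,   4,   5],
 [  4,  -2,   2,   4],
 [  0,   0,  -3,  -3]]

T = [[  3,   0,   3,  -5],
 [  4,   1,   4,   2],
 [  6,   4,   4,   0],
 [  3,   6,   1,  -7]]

2

First compute MT:
[[ 41,  45,  23, -47],
 [ 28,  30,  16, -52],
 [-27, -30, -15,  21]]
Now row reduce the product.
R2 ← R2 − (28/41)·R1: [0, -30/41, 12/41, -816/41]
R3 ← R3 + (27/41)·R1: [0, -15/41, 6/41, -408/41]
R3 ← R3 − (1/2)·R2: [0, 0, 0, 0]
2 nonzero rows, so rank(MT) = 2.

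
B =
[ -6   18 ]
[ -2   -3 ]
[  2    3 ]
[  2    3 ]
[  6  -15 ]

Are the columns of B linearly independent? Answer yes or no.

yes

Row reduce B to echelon form.
R2 ← R2 − (1/3)·R1: [0, -9]
R3 ← R3 + (1/3)·R1: [0, 9]
R4 ← R4 + (1/3)·R1: [0, 9]
R5 ← R5 + R1: [0, 3]
R3 ← R3 + R2: [0, 0]
R4 ← R4 + R2: [0, 0]
R5 ← R5 + (1/3)·R2: [0, 0]
2 pivots among 2 columns.
Every column is a pivot column, so the columns are linearly independent.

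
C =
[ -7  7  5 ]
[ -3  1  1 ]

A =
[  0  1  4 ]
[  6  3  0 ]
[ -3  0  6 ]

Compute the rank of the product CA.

First compute CA:
[[ 27,  14,   2],
 [  3,   0,  -6]]
Now row reduce the product.
R2 ← R2 − (1/9)·R1: [0, -14/9, -56/9]
2 nonzero rows, so rank(CA) = 2.

2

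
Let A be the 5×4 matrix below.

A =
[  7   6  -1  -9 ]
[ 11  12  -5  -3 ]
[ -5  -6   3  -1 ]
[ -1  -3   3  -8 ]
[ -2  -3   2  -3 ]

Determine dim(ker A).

Row reduce to echelon form.
R2 ← R2 − (11/7)·R1: [0, 18/7, -24/7, 78/7]
R3 ← R3 + (5/7)·R1: [0, -12/7, 16/7, -52/7]
R4 ← R4 + (1/7)·R1: [0, -15/7, 20/7, -65/7]
R5 ← R5 + (2/7)·R1: [0, -9/7, 12/7, -39/7]
R3 ← R3 + (2/3)·R2: [0, 0, 0, 0]
R4 ← R4 + (5/6)·R2: [0, 0, 0, 0]
R5 ← R5 + (1/2)·R2: [0, 0, 0, 0]
2 nonzero rows, so rank(A) = 2.
A has 4 columns; by rank–nullity, nullity = 4 − 2 = 2.

2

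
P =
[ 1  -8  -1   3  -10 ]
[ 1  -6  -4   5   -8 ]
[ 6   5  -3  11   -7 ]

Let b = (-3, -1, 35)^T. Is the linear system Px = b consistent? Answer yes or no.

yes

Row reduce the augmented matrix [P | b].
R2 ← R2 − R1: [0, 2, -3, 2, 2, 2]
R3 ← R3 − (6)·R1: [0, 53, 3, -7, 53, 53]
R3 ← R3 − (53/2)·R2: [0, 0, 165/2, -60, 0, 0]
The echelon form has 3 nonzero rows, and every pivot lies in the first 5 columns, so rank(P) = rank([P|b]) = 3.
The system is consistent.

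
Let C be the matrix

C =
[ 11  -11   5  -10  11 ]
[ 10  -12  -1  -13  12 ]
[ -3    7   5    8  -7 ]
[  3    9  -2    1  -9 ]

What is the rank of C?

3

Row reduce to echelon form.
R2 ← R2 − (10/11)·R1: [0, -2, -61/11, -43/11, 2]
R3 ← R3 + (3/11)·R1: [0, 4, 70/11, 58/11, -4]
R4 ← R4 − (3/11)·R1: [0, 12, -37/11, 41/11, -12]
R3 ← R3 + (2)·R2: [0, 0, -52/11, -28/11, 0]
R4 ← R4 + (6)·R2: [0, 0, -403/11, -217/11, 0]
R4 ← R4 − (31/4)·R3: [0, 0, 0, 0, 0]
Echelon form has 3 nonzero rows, so rank(C) = 3.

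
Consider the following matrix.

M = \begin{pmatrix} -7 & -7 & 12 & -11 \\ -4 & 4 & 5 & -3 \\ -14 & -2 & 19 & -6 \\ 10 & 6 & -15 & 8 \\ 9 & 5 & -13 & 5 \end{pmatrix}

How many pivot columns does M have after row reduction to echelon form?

3

Row reduce to echelon form.
R2 ← R2 − (4/7)·R1: [0, 8, -13/7, 23/7]
R3 ← R3 − (2)·R1: [0, 12, -5, 16]
R4 ← R4 + (10/7)·R1: [0, -4, 15/7, -54/7]
R5 ← R5 + (9/7)·R1: [0, -4, 17/7, -64/7]
R3 ← R3 − (3/2)·R2: [0, 0, -31/14, 155/14]
R4 ← R4 + (1/2)·R2: [0, 0, 17/14, -85/14]
R5 ← R5 + (1/2)·R2: [0, 0, 3/2, -15/2]
R4 ← R4 + (17/31)·R3: [0, 0, 0, 0]
R5 ← R5 + (21/31)·R3: [0, 0, 0, 0]
Echelon form has 3 nonzero rows, so rank(M) = 3.
Each nonzero row contributes one pivot column: 3 pivot columns.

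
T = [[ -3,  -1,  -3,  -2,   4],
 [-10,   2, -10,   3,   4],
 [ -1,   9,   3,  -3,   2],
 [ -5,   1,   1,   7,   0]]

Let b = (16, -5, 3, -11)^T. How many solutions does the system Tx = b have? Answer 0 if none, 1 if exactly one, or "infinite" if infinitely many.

Row reduce the augmented matrix [T | b].
R2 ← R2 − (10/3)·R1: [0, 16/3, 0, 29/3, -28/3, -175/3]
R3 ← R3 − (1/3)·R1: [0, 28/3, 4, -7/3, 2/3, -7/3]
R4 ← R4 − (5/3)·R1: [0, 8/3, 6, 31/3, -20/3, -113/3]
R3 ← R3 − (7/4)·R2: [0, 0, 4, -77/4, 17, 399/4]
R4 ← R4 − (1/2)·R2: [0, 0, 6, 11/2, -2, -17/2]
R4 ← R4 − (3/2)·R3: [0, 0, 0, 275/8, -55/2, -1265/8]
The echelon form has 4 nonzero rows, and every pivot lies in the first 5 columns, so rank(T) = rank([T|b]) = 4.
The system is consistent.
rank = 4 < 5 unknowns, so there are infinitely many solutions.

infinite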